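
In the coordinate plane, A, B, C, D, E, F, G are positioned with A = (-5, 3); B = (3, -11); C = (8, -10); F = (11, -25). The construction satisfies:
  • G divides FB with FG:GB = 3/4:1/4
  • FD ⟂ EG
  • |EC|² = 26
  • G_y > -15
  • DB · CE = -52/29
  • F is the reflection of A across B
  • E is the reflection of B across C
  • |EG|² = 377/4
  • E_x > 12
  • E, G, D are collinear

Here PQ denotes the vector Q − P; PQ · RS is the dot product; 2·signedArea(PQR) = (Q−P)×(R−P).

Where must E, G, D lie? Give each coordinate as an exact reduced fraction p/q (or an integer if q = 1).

D = (121/29, -437/29)
E = (13, -9)
G = (5, -29/2)

1. E_x = 13  [E is the reflection of B across C]
2. E_y = -9  [E is the reflection of B across C]
   → E = (13, -9)
3. G_x = 5  [G divides FB with FG:GB = 3/4:1/4]
4. G_y = -29/2  [G divides FB with FG:GB = 3/4:1/4]
   → G = (5, -29/2)
5. D_x = 121/29  [E, G, D are collinear ∩ FD ⟂ EG]
6. D_y = -437/29  [E, G, D are collinear ∩ FD ⟂ EG]
   → D = (121/29, -437/29)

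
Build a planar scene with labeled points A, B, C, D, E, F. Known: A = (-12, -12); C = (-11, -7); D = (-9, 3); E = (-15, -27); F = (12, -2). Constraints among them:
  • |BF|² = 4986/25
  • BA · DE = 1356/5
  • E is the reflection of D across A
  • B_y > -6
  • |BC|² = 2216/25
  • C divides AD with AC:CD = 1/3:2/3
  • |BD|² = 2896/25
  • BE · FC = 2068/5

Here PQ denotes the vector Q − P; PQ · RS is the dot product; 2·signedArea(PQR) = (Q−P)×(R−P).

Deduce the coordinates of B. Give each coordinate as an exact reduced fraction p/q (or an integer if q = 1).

B = (-9/5, -5)

1. B_x = -9/5  [BE · FC = 2068/5 ∩ BA · DE = 1356/5]
2. B_y = -5  [BE · FC = 2068/5 ∩ BA · DE = 1356/5]
   → B = (-9/5, -5)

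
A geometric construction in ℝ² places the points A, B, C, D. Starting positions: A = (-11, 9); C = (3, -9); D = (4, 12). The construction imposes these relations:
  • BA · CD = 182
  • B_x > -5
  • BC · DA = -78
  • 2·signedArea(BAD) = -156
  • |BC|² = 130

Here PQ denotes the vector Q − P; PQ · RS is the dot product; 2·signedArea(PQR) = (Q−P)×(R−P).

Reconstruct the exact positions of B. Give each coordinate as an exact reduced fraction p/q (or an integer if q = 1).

1. B_x = -4  [2·signedArea(BAD) = -156 ∩ BA · CD = 182]
2. B_y = 0  [2·signedArea(BAD) = -156 ∩ BA · CD = 182]
   → B = (-4, 0)

B = (-4, 0)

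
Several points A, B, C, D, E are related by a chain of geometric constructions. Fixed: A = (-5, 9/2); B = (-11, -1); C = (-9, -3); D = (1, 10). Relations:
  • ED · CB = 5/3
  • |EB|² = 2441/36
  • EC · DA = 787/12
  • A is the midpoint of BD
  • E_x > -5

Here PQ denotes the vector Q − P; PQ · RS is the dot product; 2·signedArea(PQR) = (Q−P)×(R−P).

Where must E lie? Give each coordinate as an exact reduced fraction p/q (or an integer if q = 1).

E = (-13/3, 23/6)

1. E_x = -13/3  [ED · CB = 5/3 ∩ EC · DA = 787/12]
2. E_y = 23/6  [ED · CB = 5/3 ∩ EC · DA = 787/12]
   → E = (-13/3, 23/6)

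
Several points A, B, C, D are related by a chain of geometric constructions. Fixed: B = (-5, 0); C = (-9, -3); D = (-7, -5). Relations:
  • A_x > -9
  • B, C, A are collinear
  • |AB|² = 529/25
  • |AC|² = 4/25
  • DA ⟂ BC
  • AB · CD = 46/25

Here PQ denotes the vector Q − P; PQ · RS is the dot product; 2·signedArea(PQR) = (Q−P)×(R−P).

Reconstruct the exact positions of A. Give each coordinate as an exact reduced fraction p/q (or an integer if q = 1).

A = (-217/25, -69/25)

1. A_x = -217/25  [B, C, A are collinear ∩ DA ⟂ BC]
2. A_y = -69/25  [B, C, A are collinear ∩ DA ⟂ BC]
   → A = (-217/25, -69/25)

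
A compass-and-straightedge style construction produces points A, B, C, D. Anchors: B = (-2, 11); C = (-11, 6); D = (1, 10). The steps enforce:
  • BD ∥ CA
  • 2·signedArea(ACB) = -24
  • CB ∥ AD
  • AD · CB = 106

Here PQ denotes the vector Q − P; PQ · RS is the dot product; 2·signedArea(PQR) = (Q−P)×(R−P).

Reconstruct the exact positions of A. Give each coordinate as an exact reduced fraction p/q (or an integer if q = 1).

A = (-8, 5)

1. A_x = -8  [CB ∥ AD ∩ BD ∥ CA]
2. A_y = 5  [CB ∥ AD ∩ BD ∥ CA]
   → A = (-8, 5)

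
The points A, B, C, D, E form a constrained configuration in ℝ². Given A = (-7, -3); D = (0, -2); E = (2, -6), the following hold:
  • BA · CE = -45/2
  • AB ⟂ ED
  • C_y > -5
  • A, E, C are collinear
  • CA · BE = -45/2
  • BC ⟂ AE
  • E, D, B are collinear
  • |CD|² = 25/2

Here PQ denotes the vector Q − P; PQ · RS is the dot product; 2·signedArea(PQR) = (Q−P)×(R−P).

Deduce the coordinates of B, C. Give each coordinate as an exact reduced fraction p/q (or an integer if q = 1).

1. B_x = -1  [E, D, B are collinear ∩ AB ⟂ ED]
2. B_y = 0  [E, D, B are collinear ∩ AB ⟂ ED]
   → B = (-1, 0)
3. C_x = -5/2  [A, E, C are collinear ∩ BC ⟂ AE]
4. C_y = -9/2  [A, E, C are collinear ∩ BC ⟂ AE]
   → C = (-5/2, -9/2)

B = (-1, 0)
C = (-5/2, -9/2)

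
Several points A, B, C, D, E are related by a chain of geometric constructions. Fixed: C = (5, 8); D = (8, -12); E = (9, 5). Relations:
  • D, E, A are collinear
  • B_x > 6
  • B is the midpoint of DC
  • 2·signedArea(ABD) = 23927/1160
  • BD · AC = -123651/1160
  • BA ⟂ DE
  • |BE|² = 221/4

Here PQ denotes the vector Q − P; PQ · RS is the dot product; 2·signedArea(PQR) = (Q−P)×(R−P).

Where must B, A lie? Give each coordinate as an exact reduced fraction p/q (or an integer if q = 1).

A = (4977/580, -1231/580)
B = (13/2, -2)

1. B_x = 13/2  [B is the midpoint of DC]
2. B_y = -2  [B is the midpoint of DC]
   → B = (13/2, -2)
3. A_x = 4977/580  [D, E, A are collinear ∩ BA ⟂ DE]
4. A_y = -1231/580  [D, E, A are collinear ∩ BA ⟂ DE]
   → A = (4977/580, -1231/580)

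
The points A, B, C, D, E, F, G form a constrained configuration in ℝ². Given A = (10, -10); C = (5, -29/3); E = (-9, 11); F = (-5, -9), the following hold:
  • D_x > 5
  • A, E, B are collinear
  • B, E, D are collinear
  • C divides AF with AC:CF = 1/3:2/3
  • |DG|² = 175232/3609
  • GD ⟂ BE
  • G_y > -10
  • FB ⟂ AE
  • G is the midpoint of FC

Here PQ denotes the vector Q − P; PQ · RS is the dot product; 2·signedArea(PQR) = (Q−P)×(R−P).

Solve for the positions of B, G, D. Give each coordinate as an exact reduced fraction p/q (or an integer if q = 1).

1. B_x = 1103/401  [A, E, B are collinear ∩ FB ⟂ AE]
2. B_y = -797/401  [A, E, B are collinear ∩ FB ⟂ AE]
   → B = (1103/401, -797/401)
3. G_x = 0  [G is the midpoint of FC]
4. G_y = -28/3  [G is the midpoint of FC]
   → G = (0, -28/3)
5. D_x = 2072/401  [B, E, D are collinear ∩ GD ⟂ BE]
6. D_y = -1868/401  [B, E, D are collinear ∩ GD ⟂ BE]
   → D = (2072/401, -1868/401)

B = (1103/401, -797/401)
D = (2072/401, -1868/401)
G = (0, -28/3)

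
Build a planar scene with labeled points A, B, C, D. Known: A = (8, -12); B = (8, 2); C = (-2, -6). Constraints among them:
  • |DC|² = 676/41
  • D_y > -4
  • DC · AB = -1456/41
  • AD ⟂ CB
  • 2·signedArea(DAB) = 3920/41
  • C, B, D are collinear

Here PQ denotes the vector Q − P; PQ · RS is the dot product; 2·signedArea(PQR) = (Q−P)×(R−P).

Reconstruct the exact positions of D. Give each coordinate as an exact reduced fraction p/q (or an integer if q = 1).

D = (48/41, -142/41)

1. D_x = 48/41  [C, B, D are collinear ∩ AD ⟂ CB]
2. D_y = -142/41  [C, B, D are collinear ∩ AD ⟂ CB]
   → D = (48/41, -142/41)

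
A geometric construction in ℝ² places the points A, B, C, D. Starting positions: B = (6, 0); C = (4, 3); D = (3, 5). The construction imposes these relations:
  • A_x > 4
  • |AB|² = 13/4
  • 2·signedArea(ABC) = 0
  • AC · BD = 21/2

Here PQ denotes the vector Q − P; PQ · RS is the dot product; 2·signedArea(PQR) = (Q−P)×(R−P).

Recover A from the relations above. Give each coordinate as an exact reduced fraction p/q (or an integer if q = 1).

1. A_x = 5  [2·signedArea(ABC) = 0 ∩ AC · BD = 21/2]
2. A_y = 3/2  [2·signedArea(ABC) = 0 ∩ AC · BD = 21/2]
   → A = (5, 3/2)

A = (5, 3/2)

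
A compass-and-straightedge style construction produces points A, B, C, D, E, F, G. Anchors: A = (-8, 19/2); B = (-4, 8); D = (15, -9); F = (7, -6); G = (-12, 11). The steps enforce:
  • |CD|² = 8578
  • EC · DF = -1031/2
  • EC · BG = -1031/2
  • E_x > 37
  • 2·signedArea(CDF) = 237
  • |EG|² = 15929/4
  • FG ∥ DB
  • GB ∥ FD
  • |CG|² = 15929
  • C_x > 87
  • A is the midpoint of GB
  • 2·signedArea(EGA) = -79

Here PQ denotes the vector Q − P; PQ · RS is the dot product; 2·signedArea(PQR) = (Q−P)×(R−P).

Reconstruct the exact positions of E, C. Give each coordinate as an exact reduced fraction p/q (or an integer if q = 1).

1. E_x = 38  [line 3/2·x + 4·y + 53 = 0 ∩ |EG|² = 15929/4]
2. E_y = -55/2  [line 3/2·x + 4·y + 53 = 0 ∩ |EG|² = 15929/4]
   → E = (38, -55/2)
3. C_x = 88  [EC · DF = -1031/2 ∩ 2·signedArea(CDF) = 237]
4. C_y = -66  [EC · DF = -1031/2 ∩ 2·signedArea(CDF) = 237]
   → C = (88, -66)

C = (88, -66)
E = (38, -55/2)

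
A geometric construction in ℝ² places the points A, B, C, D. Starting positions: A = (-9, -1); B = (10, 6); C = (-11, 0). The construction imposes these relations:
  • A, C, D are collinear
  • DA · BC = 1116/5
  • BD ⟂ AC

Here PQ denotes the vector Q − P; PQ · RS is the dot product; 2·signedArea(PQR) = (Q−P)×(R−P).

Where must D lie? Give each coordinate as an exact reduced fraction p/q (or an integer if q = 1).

1. D_x = 17/5  [A, C, D are collinear ∩ BD ⟂ AC]
2. D_y = -36/5  [A, C, D are collinear ∩ BD ⟂ AC]
   → D = (17/5, -36/5)

D = (17/5, -36/5)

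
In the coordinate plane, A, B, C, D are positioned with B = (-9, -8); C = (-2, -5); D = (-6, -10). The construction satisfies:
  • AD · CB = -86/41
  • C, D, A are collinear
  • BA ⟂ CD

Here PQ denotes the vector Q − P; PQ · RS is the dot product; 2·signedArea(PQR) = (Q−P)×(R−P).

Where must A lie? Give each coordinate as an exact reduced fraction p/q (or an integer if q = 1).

A = (-254/41, -420/41)

1. A_x = -254/41  [C, D, A are collinear ∩ BA ⟂ CD]
2. A_y = -420/41  [C, D, A are collinear ∩ BA ⟂ CD]
   → A = (-254/41, -420/41)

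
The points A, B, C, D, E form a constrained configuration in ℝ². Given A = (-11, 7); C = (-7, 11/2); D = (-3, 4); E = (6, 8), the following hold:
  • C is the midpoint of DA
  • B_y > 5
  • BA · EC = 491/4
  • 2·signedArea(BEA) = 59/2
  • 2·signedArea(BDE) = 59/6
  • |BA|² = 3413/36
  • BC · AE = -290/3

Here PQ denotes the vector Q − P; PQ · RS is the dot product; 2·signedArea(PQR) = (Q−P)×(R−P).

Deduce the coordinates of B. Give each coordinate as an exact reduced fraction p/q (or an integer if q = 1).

B = (-4/3, 35/6)

1. B_x = -4/3  [BA · EC = 491/4 ∩ 2·signedArea(BDE) = 59/6]
2. B_y = 35/6  [BA · EC = 491/4 ∩ 2·signedArea(BDE) = 59/6]
   → B = (-4/3, 35/6)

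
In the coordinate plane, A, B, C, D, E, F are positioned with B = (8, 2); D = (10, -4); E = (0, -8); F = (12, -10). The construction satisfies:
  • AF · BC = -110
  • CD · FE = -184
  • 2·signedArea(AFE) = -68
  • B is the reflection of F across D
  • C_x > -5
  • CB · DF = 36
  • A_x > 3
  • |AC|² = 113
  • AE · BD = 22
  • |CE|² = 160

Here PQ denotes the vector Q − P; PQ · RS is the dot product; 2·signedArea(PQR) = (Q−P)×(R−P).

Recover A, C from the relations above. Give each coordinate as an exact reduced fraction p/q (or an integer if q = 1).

1. A_x = 4  [AE · BD = 22 ∩ 2·signedArea(AFE) = -68]
2. A_y = -3  [AE · BD = 22 ∩ 2·signedArea(AFE) = -68]
   → A = (4, -3)
3. C_x = -4  [AF · BC = -110 ∩ CD · FE = -184]
4. C_y = 4  [AF · BC = -110 ∩ CD · FE = -184]
   → C = (-4, 4)

A = (4, -3)
C = (-4, 4)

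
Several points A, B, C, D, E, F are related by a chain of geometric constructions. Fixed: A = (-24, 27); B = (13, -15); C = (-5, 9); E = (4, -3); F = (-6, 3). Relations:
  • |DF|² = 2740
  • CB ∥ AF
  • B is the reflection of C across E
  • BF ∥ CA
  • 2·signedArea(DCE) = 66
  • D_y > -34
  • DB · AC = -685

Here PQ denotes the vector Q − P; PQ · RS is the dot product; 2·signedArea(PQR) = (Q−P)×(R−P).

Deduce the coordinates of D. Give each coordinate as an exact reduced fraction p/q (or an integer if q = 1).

1. D_x = 32  [2·signedArea(DCE) = 66 ∩ DB · AC = -685]
2. D_y = -33  [2·signedArea(DCE) = 66 ∩ DB · AC = -685]
   → D = (32, -33)

D = (32, -33)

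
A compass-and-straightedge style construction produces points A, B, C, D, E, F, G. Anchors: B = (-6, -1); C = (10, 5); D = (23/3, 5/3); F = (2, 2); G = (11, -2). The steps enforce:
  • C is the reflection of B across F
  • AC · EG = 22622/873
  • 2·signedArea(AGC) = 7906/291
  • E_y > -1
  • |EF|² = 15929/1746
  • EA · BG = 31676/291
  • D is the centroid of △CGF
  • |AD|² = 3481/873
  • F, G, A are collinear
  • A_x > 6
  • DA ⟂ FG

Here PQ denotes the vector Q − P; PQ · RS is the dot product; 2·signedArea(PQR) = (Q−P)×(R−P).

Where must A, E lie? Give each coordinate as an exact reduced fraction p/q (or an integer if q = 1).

A = (665/97, -46/291)
E = (83/194, -337/582)

1. A_x = 665/97  [F, G, A are collinear ∩ DA ⟂ FG]
2. A_y = -46/291  [F, G, A are collinear ∩ DA ⟂ FG]
   → A = (665/97, -46/291)
3. E_x = 83/194  [EA · BG = 31676/291 ∩ AC · EG = 22622/873]
4. E_y = -337/582  [EA · BG = 31676/291 ∩ AC · EG = 22622/873]
   → E = (83/194, -337/582)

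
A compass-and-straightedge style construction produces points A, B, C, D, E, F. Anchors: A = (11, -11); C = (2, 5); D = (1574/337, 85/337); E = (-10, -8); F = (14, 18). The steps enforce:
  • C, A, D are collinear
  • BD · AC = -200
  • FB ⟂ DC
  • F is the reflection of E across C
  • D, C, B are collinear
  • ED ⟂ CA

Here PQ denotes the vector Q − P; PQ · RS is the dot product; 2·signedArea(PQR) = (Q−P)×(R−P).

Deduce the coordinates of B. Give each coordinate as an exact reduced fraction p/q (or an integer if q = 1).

B = (-226/337, 3285/337)

1. B_x = -226/337  [D, C, B are collinear ∩ FB ⟂ DC]
2. B_y = 3285/337  [D, C, B are collinear ∩ FB ⟂ DC]
   → B = (-226/337, 3285/337)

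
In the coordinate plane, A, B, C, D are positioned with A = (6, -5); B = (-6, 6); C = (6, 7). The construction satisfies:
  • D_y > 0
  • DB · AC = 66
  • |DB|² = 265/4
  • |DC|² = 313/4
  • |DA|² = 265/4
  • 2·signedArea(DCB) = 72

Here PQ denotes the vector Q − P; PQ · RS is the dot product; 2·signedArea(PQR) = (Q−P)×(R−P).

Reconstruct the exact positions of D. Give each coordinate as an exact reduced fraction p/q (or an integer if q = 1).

D = (0, 1/2)

1. D_x = 0  [DB · AC = 66 ∩ 2·signedArea(DCB) = 72]
2. D_y = 1/2  [DB · AC = 66 ∩ 2·signedArea(DCB) = 72]
   → D = (0, 1/2)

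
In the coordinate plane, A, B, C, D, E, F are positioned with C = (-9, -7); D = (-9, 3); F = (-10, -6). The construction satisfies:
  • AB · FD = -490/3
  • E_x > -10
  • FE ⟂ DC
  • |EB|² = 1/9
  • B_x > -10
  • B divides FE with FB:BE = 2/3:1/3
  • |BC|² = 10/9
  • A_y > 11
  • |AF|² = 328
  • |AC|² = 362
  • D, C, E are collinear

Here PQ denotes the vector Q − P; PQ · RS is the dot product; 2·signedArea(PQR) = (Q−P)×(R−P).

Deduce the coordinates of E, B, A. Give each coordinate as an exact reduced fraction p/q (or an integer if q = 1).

A = (-8, 12)
B = (-28/3, -6)
E = (-9, -6)

1. E_x = -9  [D, C, E are collinear ∩ FE ⟂ DC]
2. E_y = -6  [D, C, E are collinear ∩ FE ⟂ DC]
   → E = (-9, -6)
3. B_x = -28/3  [B divides FE with FB:BE = 2/3:1/3]
4. B_y = -6  [B divides FE with FB:BE = 2/3:1/3]
   → B = (-28/3, -6)
5. A_x = -8  [line -1·x + -9·y + 100 = 0 ∩ |AF|² = 328]
6. A_y = 12  [line -1·x + -9·y + 100 = 0 ∩ |AF|² = 328]
   → A = (-8, 12)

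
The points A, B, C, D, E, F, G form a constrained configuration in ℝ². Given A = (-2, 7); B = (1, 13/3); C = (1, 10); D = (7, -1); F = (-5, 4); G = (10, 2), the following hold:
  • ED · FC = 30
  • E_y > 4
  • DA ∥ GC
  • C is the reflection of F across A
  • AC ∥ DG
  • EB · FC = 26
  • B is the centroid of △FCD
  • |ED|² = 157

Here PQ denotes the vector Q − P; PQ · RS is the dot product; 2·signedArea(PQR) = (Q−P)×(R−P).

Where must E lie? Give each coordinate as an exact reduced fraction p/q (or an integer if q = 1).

1. E_x = -4  [line -6·x + -6·y + 6 = 0 ∩ |ED|² = 157]
2. E_y = 5  [line -6·x + -6·y + 6 = 0 ∩ |ED|² = 157]
   → E = (-4, 5)

E = (-4, 5)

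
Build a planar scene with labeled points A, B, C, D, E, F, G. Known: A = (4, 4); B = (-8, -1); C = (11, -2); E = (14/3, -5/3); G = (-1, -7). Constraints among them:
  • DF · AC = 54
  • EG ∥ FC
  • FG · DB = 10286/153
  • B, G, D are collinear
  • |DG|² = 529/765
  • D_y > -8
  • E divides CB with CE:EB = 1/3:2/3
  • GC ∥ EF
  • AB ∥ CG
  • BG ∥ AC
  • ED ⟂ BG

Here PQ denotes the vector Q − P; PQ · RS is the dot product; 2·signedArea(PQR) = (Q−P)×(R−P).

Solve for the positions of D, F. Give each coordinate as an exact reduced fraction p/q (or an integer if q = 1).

D = (-94/255, -641/85)
F = (50/3, 10/3)

1. D_x = -94/255  [B, G, D are collinear ∩ ED ⟂ BG]
2. D_y = -641/85  [B, G, D are collinear ∩ ED ⟂ BG]
   → D = (-94/255, -641/85)
3. F_x = 50/3  [EG ∥ FC ∩ GC ∥ EF]
4. F_y = 10/3  [EG ∥ FC ∩ GC ∥ EF]
   → F = (50/3, 10/3)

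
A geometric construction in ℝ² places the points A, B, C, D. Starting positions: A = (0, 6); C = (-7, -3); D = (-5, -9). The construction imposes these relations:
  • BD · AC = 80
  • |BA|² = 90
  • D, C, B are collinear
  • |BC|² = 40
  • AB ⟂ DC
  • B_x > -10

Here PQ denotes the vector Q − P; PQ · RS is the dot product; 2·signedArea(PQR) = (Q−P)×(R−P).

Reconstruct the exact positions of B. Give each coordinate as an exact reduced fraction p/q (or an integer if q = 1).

1. B_x = -9  [D, C, B are collinear ∩ AB ⟂ DC]
2. B_y = 3  [D, C, B are collinear ∩ AB ⟂ DC]
   → B = (-9, 3)

B = (-9, 3)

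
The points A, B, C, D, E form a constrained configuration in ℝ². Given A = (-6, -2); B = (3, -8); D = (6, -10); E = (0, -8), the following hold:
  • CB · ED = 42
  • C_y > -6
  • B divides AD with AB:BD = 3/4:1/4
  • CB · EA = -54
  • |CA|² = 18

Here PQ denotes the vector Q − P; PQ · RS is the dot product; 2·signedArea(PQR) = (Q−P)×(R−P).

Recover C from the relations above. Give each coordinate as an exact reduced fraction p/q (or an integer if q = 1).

C = (-3, -5)

1. C_x = -3  [CB · ED = 42 ∩ CB · EA = -54]
2. C_y = -5  [CB · ED = 42 ∩ CB · EA = -54]
   → C = (-3, -5)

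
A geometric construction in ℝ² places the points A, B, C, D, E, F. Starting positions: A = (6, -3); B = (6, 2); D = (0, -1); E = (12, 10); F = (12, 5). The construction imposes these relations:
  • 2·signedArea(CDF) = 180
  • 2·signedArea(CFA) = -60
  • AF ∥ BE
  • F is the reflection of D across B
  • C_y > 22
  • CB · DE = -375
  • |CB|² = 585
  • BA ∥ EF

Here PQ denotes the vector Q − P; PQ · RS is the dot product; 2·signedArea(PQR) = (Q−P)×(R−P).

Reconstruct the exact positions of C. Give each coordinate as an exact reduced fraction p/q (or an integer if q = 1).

C = (18, 23)

1. C_x = 18  [2·signedArea(CDF) = 180 ∩ 2·signedArea(CFA) = -60]
2. C_y = 23  [2·signedArea(CDF) = 180 ∩ 2·signedArea(CFA) = -60]
   → C = (18, 23)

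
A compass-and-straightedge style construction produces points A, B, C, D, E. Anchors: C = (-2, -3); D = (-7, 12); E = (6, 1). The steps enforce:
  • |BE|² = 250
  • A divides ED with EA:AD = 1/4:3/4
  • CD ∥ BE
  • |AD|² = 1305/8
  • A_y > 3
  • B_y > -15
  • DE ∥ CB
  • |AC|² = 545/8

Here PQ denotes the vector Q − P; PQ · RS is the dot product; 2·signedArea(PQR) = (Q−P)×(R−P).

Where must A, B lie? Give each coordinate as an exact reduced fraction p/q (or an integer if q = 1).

A = (11/4, 15/4)
B = (11, -14)

1. A_x = 11/4  [A divides ED with EA:AD = 1/4:3/4]
2. A_y = 15/4  [A divides ED with EA:AD = 1/4:3/4]
   → A = (11/4, 15/4)
3. B_x = 11  [CD ∥ BE ∩ DE ∥ CB]
4. B_y = -14  [CD ∥ BE ∩ DE ∥ CB]
   → B = (11, -14)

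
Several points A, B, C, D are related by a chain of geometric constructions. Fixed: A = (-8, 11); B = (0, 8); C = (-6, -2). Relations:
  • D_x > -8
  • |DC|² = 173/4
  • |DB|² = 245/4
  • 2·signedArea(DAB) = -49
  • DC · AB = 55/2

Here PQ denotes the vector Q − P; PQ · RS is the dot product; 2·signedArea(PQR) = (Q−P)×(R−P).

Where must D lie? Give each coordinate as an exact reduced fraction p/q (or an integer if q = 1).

1. D_x = -7  [2·signedArea(DAB) = -49 ∩ DC · AB = 55/2]
2. D_y = 9/2  [2·signedArea(DAB) = -49 ∩ DC · AB = 55/2]
   → D = (-7, 9/2)

D = (-7, 9/2)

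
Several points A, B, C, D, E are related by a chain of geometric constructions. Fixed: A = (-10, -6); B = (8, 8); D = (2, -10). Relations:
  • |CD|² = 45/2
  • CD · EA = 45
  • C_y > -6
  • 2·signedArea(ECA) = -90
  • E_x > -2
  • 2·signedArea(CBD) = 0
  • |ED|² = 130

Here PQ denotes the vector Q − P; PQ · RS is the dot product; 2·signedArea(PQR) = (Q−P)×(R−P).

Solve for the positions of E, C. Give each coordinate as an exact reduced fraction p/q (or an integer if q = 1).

C = (7/2, -11/2)
E = (-1, 1)

1. C_x = 7/2  [line 18·x + -6·y + -96 = 0 ∩ |CD|² = 45/2]
2. C_y = -11/2  [line 18·x + -6·y + -96 = 0 ∩ |CD|² = 45/2]
   → C = (7/2, -11/2)
3. E_x = -1  [2·signedArea(ECA) = -90 ∩ CD · EA = 45]
4. E_y = 1  [2·signedArea(ECA) = -90 ∩ CD · EA = 45]
   → E = (-1, 1)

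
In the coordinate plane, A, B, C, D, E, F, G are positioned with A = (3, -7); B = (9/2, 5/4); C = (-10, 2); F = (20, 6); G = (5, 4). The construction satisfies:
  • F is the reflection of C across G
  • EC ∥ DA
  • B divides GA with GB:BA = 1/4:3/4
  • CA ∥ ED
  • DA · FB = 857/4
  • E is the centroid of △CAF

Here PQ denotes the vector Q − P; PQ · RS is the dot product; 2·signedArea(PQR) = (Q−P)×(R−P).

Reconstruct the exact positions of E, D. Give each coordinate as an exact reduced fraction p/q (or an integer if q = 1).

1. E_x = 13/3  [E is the centroid of △CAF]
2. E_y = 1/3  [E is the centroid of △CAF]
   → E = (13/3, 1/3)
3. D_x = 52/3  [EC ∥ DA ∩ CA ∥ ED]
4. D_y = -26/3  [EC ∥ DA ∩ CA ∥ ED]
   → D = (52/3, -26/3)

D = (52/3, -26/3)
E = (13/3, 1/3)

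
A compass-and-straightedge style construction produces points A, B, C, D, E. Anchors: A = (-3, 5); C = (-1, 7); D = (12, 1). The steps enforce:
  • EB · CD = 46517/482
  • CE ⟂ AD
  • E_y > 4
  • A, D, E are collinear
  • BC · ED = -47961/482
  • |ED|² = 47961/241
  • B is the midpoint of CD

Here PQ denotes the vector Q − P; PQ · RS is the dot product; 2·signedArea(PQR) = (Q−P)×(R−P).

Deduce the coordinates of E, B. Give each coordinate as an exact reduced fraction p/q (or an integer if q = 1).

B = (11/2, 4)
E = (-393/241, 1117/241)

1. E_x = -393/241  [A, D, E are collinear ∩ CE ⟂ AD]
2. E_y = 1117/241  [A, D, E are collinear ∩ CE ⟂ AD]
   → E = (-393/241, 1117/241)
3. B_x = 11/2  [B is the midpoint of CD]
4. B_y = 4  [B is the midpoint of CD]
   → B = (11/2, 4)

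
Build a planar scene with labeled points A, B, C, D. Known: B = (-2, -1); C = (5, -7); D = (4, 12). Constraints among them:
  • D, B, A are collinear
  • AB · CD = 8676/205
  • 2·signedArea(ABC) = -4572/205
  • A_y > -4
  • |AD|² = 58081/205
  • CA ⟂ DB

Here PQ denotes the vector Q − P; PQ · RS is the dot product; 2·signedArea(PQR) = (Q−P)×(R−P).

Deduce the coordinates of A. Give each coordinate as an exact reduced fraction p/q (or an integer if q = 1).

A = (-626/205, -673/205)

1. A_x = -626/205  [D, B, A are collinear ∩ CA ⟂ DB]
2. A_y = -673/205  [D, B, A are collinear ∩ CA ⟂ DB]
   → A = (-626/205, -673/205)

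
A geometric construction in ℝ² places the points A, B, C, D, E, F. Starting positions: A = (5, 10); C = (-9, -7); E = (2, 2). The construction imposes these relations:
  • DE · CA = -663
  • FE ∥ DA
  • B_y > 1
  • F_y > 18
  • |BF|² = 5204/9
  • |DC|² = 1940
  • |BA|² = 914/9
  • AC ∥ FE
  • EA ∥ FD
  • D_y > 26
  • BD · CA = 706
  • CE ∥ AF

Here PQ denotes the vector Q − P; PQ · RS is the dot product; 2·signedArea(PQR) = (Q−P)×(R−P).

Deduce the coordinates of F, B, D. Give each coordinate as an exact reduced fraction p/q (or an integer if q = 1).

B = (-2/3, 5/3)
D = (19, 27)
F = (16, 19)

1. F_x = 16  [AC ∥ FE ∩ CE ∥ AF]
2. F_y = 19  [AC ∥ FE ∩ CE ∥ AF]
   → F = (16, 19)
3. D_x = 19  [FE ∥ DA ∩ EA ∥ FD]
4. D_y = 27  [FE ∥ DA ∩ EA ∥ FD]
   → D = (19, 27)
5. B_x = -2/3  [line -14·x + -17·y + 19 = 0 ∩ |BF|² = 5204/9]
6. B_y = 5/3  [line -14·x + -17·y + 19 = 0 ∩ |BF|² = 5204/9]
   → B = (-2/3, 5/3)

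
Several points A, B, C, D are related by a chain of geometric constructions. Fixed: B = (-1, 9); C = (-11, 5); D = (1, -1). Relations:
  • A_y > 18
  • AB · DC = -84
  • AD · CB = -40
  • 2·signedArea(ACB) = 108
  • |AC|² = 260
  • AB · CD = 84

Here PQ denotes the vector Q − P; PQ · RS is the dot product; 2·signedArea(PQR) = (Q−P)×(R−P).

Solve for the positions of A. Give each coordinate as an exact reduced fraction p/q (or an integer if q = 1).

A = (-3, 19)

1. A_x = -3  [AB · DC = -84 ∩ AD · CB = -40]
2. A_y = 19  [AB · DC = -84 ∩ AD · CB = -40]
   → A = (-3, 19)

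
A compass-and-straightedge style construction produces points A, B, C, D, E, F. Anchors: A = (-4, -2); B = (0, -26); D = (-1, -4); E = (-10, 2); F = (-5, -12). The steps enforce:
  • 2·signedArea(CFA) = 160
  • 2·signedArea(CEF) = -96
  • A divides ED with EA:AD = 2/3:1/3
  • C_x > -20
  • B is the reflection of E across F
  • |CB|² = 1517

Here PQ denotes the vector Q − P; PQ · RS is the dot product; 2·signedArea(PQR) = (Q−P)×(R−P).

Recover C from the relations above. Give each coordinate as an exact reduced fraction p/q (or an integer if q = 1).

1. C_x = -19  [2·signedArea(CFA) = 160 ∩ 2·signedArea(CEF) = -96]
2. C_y = 8  [2·signedArea(CFA) = 160 ∩ 2·signedArea(CEF) = -96]
   → C = (-19, 8)

C = (-19, 8)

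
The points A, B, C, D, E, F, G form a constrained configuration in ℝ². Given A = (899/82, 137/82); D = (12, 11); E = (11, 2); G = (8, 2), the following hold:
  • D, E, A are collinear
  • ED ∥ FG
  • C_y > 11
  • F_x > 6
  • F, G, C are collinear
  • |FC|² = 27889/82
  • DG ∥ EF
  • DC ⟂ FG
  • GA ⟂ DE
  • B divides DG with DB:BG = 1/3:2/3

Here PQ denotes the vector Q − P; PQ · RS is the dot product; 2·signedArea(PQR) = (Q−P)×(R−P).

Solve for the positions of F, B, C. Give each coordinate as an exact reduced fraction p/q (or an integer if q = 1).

B = (32/3, 8)
C = (741/82, 929/82)
F = (7, -7)

1. F_x = 7  [ED ∥ FG ∩ DG ∥ EF]
2. F_y = -7  [ED ∥ FG ∩ DG ∥ EF]
   → F = (7, -7)
3. B_x = 32/3  [B divides DG with DB:BG = 1/3:2/3]
4. B_y = 8  [B divides DG with DB:BG = 1/3:2/3]
   → B = (32/3, 8)
5. C_x = 741/82  [F, G, C are collinear ∩ DC ⟂ FG]
6. C_y = 929/82  [F, G, C are collinear ∩ DC ⟂ FG]
   → C = (741/82, 929/82)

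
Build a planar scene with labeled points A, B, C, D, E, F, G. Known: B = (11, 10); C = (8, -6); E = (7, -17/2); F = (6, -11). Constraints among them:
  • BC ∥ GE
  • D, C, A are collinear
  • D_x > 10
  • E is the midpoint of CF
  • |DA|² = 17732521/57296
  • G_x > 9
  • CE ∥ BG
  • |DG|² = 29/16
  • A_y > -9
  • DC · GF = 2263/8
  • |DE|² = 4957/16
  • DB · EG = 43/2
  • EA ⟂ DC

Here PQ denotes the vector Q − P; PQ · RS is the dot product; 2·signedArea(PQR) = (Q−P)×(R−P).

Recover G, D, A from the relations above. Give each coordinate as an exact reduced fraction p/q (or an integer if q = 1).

1. G_x = 10  [BC ∥ GE ∩ CE ∥ BG]
2. G_y = 15/2  [BC ∥ GE ∩ CE ∥ BG]
   → G = (10, 15/2)
3. D_x = 21/2  [DB · EG = 43/2 ∩ DC · GF = 2263/8]
4. D_y = 35/4  [DB · EG = 43/2 ∩ DC · GF = 2263/8]
   → D = (21/2, 35/4)
5. A_x = 27073/3581  [D, C, A are collinear ∩ EA ⟂ DC]
6. A_y = -61557/7162  [D, C, A are collinear ∩ EA ⟂ DC]
   → A = (27073/3581, -61557/7162)

A = (27073/3581, -61557/7162)
D = (21/2, 35/4)
G = (10, 15/2)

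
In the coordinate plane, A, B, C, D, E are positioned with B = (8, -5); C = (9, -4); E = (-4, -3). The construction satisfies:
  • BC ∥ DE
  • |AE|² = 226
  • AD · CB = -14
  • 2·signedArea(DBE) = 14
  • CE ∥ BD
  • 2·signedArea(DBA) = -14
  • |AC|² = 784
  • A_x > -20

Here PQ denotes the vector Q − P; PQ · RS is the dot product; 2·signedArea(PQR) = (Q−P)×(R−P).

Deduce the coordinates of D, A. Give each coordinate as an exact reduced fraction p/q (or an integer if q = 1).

1. D_x = -5  [BC ∥ DE ∩ CE ∥ BD]
2. D_y = -4  [BC ∥ DE ∩ CE ∥ BD]
   → D = (-5, -4)
3. A_x = -19  [AD · CB = -14 ∩ 2·signedArea(DBA) = -14]
4. A_y = -4  [AD · CB = -14 ∩ 2·signedArea(DBA) = -14]
   → A = (-19, -4)

A = (-19, -4)
D = (-5, -4)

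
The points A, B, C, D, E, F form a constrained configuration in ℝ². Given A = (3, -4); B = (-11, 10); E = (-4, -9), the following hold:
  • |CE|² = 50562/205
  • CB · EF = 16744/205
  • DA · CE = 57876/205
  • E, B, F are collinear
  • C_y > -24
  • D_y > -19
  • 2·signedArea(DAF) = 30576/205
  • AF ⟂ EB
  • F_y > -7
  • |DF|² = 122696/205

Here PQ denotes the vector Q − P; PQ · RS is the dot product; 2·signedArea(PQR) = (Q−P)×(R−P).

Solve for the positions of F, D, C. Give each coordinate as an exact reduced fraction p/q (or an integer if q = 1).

1. F_x = -981/205  [E, B, F are collinear ∩ AF ⟂ EB]
2. F_y = -1408/205  [E, B, F are collinear ∩ AF ⟂ EB]
   → F = (-981/205, -1408/205)
3. D_x = 17  [line 588/205·x + -1596/205·y + -38724/205 = 0 ∩ |DF|² = 122696/205]
4. D_y = -18  [line 588/205·x + -1596/205·y + -38724/205 = 0 ∩ |DF|² = 122696/205]
   → D = (17, -18)
5. C_x = 293/205  [CB · EF = 16744/205 ∩ DA · CE = 57876/205]
6. C_y = -4866/205  [CB · EF = 16744/205 ∩ DA · CE = 57876/205]
   → C = (293/205, -4866/205)

C = (293/205, -4866/205)
D = (17, -18)
F = (-981/205, -1408/205)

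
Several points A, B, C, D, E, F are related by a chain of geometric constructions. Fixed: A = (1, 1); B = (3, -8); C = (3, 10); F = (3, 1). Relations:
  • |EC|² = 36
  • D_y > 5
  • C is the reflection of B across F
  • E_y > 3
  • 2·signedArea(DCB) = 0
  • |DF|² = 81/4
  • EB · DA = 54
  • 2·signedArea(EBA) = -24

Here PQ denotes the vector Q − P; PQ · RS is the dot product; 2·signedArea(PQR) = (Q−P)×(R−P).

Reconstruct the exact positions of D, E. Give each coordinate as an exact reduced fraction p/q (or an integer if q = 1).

1. D_x = 3  [2·signedArea(DCB) = 0]
2. D_y = 11/2  [|DF|² = 81/4]
   → D = (3, 11/2)
3. E_x = 3  [EB · DA = 54 ∩ 2·signedArea(EBA) = -24]
4. E_y = 4  [EB · DA = 54 ∩ 2·signedArea(EBA) = -24]
   → E = (3, 4)

D = (3, 11/2)
E = (3, 4)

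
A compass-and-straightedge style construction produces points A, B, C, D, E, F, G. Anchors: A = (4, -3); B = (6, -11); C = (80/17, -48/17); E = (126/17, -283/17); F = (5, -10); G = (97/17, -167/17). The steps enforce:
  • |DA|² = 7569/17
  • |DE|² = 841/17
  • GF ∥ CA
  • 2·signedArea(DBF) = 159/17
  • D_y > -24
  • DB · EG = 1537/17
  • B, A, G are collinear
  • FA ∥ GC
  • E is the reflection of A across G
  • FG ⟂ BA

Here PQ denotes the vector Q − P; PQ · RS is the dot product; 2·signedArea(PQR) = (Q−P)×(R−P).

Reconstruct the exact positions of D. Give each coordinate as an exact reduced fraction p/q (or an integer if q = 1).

1. D_x = 155/17  [DB · EG = 1537/17 ∩ 2·signedArea(DBF) = 159/17]
2. D_y = -399/17  [DB · EG = 1537/17 ∩ 2·signedArea(DBF) = 159/17]
   → D = (155/17, -399/17)

D = (155/17, -399/17)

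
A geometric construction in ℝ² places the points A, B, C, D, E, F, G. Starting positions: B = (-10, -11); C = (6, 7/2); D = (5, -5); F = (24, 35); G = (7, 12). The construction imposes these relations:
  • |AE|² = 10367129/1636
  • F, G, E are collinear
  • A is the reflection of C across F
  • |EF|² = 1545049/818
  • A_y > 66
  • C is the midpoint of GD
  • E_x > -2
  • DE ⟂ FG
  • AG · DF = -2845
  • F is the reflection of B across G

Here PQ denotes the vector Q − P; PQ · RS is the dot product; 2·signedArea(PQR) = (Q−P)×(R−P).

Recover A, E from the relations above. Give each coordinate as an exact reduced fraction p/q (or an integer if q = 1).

1. A_x = 42  [A is the reflection of C across F]
2. A_y = 133/2  [A is the reflection of C across F]
   → A = (42, 133/2)
3. E_x = -1499/818  [F, G, E are collinear ∩ DE ⟂ FG]
4. E_y = 41/818  [F, G, E are collinear ∩ DE ⟂ FG]
   → E = (-1499/818, 41/818)

A = (42, 133/2)
E = (-1499/818, 41/818)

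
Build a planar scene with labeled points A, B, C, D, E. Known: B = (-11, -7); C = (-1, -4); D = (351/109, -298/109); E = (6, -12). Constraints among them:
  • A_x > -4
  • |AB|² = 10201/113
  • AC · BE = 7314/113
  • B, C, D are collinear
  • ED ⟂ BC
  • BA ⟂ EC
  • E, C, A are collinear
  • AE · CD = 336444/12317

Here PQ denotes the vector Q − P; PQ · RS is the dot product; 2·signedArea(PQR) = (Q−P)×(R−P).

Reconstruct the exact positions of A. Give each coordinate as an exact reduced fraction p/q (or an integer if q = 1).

1. A_x = -435/113  [E, C, A are collinear ∩ BA ⟂ EC]
2. A_y = -84/113  [E, C, A are collinear ∩ BA ⟂ EC]
   → A = (-435/113, -84/113)

A = (-435/113, -84/113)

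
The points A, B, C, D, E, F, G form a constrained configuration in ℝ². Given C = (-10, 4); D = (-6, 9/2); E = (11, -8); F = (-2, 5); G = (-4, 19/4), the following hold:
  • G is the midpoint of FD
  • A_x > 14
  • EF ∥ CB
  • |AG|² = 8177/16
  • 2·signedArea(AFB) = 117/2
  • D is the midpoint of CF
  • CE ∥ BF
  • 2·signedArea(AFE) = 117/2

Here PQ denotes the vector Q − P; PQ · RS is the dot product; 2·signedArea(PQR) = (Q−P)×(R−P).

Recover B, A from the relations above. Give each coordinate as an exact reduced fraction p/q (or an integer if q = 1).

1. B_x = -23  [CE ∥ BF ∩ EF ∥ CB]
2. B_y = 17  [CE ∥ BF ∩ EF ∥ CB]
   → B = (-23, 17)
3. A_x = 15  [2·signedArea(AFB) = 117/2 ∩ 2·signedArea(AFE) = 117/2]
4. A_y = -15/2  [2·signedArea(AFB) = 117/2 ∩ 2·signedArea(AFE) = 117/2]
   → A = (15, -15/2)

A = (15, -15/2)
B = (-23, 17)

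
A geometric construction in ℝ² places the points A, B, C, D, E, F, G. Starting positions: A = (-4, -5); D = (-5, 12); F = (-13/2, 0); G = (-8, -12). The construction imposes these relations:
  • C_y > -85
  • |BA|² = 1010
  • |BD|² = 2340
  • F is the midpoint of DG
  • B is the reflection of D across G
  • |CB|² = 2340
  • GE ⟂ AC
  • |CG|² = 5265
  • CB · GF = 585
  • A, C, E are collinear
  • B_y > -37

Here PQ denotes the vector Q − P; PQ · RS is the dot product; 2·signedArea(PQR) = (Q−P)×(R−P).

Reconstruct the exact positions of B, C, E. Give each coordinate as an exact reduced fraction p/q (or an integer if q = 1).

1. B_x = -11  [B is the reflection of D across G]
2. B_y = -36  [B is the reflection of D across G]
   → B = (-11, -36)
3. C_x = -17  [line -3/2·x + -12·y + -2067/2 = 0 ∩ |CB|² = 2340]
4. C_y = -84  [line -3/2·x + -12·y + -2067/2 = 0 ∩ |CB|² = 2340]
   → C = (-17, -84)
5. E_x = -6701/1282  [A, C, E are collinear ∩ GE ⟂ AC]
6. E_y = -15969/1282  [A, C, E are collinear ∩ GE ⟂ AC]
   → E = (-6701/1282, -15969/1282)

B = (-11, -36)
C = (-17, -84)
E = (-6701/1282, -15969/1282)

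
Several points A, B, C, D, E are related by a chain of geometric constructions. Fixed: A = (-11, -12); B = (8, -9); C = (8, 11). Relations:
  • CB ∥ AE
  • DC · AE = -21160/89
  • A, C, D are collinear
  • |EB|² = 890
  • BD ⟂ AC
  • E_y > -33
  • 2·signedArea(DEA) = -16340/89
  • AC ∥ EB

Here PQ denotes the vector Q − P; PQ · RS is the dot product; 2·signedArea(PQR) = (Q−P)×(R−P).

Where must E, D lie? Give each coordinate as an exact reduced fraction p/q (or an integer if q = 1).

1. E_x = -11  [AC ∥ EB ∩ CB ∥ AE]
2. E_y = -32  [AC ∥ EB ∩ CB ∥ AE]
   → E = (-11, -32)
3. D_x = -162/89  [A, C, D are collinear ∩ BD ⟂ AC]
4. D_y = -79/89  [A, C, D are collinear ∩ BD ⟂ AC]
   → D = (-162/89, -79/89)

D = (-162/89, -79/89)
E = (-11, -32)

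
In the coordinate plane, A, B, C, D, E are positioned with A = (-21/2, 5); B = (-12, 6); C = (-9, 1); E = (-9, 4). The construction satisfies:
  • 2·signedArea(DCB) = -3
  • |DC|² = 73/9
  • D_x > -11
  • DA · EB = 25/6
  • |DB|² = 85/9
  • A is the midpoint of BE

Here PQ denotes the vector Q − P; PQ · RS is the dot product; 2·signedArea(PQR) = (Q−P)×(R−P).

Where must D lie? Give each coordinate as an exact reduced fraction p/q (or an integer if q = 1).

D = (-10, 11/3)

1. D_x = -10  [2·signedArea(DCB) = -3 ∩ DA · EB = 25/6]
2. D_y = 11/3  [2·signedArea(DCB) = -3 ∩ DA · EB = 25/6]
   → D = (-10, 11/3)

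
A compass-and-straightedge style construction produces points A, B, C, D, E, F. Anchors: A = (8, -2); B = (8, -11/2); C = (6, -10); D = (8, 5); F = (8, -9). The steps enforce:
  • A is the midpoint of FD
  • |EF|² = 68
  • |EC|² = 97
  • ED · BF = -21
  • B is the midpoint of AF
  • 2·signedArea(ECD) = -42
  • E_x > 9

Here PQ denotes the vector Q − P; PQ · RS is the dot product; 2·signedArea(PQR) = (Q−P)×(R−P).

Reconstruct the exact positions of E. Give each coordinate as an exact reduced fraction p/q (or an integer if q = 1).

1. E_x = 10  [2·signedArea(ECD) = -42 ∩ ED · BF = -21]
2. E_y = -1  [2·signedArea(ECD) = -42 ∩ ED · BF = -21]
   → E = (10, -1)

E = (10, -1)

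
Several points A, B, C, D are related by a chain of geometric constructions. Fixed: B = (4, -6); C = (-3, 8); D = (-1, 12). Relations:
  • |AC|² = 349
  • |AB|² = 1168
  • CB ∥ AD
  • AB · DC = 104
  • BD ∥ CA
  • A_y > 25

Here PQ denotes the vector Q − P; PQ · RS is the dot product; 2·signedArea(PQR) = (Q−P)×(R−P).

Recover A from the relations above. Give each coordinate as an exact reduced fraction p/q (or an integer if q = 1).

1. A_x = -8  [CB ∥ AD ∩ BD ∥ CA]
2. A_y = 26  [CB ∥ AD ∩ BD ∥ CA]
   → A = (-8, 26)

A = (-8, 26)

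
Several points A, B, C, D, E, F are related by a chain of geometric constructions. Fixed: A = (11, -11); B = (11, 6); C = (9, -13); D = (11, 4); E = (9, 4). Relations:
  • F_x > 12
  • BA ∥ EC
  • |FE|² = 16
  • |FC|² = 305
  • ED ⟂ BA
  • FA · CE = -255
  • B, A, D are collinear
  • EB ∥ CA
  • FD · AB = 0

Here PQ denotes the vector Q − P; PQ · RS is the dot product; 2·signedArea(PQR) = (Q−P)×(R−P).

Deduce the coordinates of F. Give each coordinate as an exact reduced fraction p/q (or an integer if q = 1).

F = (13, 4)

1. F_y = 4  [FD · AB = 0]
2. F_x = 13  [|FE|² = 16]
   → F = (13, 4)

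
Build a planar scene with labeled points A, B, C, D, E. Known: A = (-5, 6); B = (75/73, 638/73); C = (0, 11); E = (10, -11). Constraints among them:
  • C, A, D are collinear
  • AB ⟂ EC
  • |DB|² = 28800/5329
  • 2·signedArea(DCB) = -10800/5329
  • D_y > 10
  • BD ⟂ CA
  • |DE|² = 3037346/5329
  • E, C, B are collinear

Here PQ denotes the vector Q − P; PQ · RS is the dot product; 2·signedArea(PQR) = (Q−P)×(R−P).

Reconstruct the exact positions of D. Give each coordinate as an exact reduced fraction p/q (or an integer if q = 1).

1. D_x = -45/73  [C, A, D are collinear ∩ BD ⟂ CA]
2. D_y = 758/73  [C, A, D are collinear ∩ BD ⟂ CA]
   → D = (-45/73, 758/73)

D = (-45/73, 758/73)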